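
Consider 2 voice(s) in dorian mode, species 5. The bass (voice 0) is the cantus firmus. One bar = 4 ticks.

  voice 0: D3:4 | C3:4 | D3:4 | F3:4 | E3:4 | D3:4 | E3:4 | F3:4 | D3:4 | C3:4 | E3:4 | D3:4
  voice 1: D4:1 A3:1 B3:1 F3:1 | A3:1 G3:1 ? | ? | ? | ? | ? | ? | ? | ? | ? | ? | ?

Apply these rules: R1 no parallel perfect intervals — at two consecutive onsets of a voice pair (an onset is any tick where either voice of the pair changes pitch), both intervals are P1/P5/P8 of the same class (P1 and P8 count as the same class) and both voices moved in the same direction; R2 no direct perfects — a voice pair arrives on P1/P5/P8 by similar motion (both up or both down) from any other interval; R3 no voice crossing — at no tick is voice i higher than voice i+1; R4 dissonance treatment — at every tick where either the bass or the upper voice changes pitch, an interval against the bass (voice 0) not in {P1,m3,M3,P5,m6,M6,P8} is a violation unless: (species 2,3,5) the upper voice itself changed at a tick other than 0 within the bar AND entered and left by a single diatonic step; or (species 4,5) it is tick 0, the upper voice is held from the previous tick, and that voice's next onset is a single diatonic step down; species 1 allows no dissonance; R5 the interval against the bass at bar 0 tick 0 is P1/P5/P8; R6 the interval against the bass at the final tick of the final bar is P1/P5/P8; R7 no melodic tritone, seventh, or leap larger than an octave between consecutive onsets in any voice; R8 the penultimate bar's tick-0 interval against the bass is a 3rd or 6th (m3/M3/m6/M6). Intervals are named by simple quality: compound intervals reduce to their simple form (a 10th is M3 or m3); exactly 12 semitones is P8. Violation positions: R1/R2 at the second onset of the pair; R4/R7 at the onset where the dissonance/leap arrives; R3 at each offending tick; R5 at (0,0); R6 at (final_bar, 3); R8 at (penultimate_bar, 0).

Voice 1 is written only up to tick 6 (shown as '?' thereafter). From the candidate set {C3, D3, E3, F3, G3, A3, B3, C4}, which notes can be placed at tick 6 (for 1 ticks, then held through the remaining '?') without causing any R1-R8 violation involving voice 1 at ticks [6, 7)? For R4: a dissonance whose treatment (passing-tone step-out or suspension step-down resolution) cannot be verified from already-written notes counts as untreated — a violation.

{A3, C3, C4, E3, G3}

C3: legal
D3: violates R4
E3: legal
F3: violates R4
G3: legal
A3: legal
B3: violates R4
C4: legal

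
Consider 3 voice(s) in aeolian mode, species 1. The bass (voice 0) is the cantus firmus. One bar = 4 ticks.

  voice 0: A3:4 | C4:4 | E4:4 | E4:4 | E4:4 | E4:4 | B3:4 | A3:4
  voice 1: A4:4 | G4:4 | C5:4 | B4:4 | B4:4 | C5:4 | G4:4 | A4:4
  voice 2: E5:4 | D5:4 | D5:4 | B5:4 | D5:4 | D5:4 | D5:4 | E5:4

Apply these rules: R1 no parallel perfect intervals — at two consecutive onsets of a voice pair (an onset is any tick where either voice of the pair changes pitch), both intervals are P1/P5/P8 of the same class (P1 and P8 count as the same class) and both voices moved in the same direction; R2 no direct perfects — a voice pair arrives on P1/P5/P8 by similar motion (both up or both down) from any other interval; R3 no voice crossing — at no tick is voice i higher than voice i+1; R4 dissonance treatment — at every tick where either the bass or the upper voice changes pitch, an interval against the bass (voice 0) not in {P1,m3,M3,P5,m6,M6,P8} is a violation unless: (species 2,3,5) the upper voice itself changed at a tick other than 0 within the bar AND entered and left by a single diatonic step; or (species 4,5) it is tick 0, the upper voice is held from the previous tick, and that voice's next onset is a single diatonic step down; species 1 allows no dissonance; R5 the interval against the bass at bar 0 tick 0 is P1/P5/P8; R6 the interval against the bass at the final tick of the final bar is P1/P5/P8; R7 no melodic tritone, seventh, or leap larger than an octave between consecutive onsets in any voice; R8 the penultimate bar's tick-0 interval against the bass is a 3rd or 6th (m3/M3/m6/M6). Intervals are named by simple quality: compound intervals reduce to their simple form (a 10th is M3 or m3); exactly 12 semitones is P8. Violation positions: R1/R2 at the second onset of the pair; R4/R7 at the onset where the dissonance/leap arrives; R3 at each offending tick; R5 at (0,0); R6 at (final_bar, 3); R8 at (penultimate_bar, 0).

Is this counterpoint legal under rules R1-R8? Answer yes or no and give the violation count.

bar 0: v0=A3 v1=A4 v2=E5 (P5)
bar 1: v0=C4 v1=G4 v2=D5 (M2)
bar 2: v0=E4 v1=C5 v2=D5 (m7)
bar 3: v0=E4 v1=B4 v2=B5 (P5)
bar 4: v0=E4 v1=B4 v2=D5 (m7)
bar 5: v0=E4 v1=C5 v2=D5 (m7)
bar 6: v0=B3 v1=G4 v2=D5 (m3)
bar 7: v0=A3 v1=A4 v2=E5 (P5)
  R1 @ bar1.0: A4/E5 P5 -> G4/D5 P5 similar
  R4 @ bar1.0: C4/D5 M2 untreated
  R4 @ bar2.0: E4/D5 m7 untreated
  R4 @ bar4.0: E4/D5 m7 untreated
  R1 @ bar7.0: G4/D5 P5 -> A4/E5 P5 similar

No (5 violations)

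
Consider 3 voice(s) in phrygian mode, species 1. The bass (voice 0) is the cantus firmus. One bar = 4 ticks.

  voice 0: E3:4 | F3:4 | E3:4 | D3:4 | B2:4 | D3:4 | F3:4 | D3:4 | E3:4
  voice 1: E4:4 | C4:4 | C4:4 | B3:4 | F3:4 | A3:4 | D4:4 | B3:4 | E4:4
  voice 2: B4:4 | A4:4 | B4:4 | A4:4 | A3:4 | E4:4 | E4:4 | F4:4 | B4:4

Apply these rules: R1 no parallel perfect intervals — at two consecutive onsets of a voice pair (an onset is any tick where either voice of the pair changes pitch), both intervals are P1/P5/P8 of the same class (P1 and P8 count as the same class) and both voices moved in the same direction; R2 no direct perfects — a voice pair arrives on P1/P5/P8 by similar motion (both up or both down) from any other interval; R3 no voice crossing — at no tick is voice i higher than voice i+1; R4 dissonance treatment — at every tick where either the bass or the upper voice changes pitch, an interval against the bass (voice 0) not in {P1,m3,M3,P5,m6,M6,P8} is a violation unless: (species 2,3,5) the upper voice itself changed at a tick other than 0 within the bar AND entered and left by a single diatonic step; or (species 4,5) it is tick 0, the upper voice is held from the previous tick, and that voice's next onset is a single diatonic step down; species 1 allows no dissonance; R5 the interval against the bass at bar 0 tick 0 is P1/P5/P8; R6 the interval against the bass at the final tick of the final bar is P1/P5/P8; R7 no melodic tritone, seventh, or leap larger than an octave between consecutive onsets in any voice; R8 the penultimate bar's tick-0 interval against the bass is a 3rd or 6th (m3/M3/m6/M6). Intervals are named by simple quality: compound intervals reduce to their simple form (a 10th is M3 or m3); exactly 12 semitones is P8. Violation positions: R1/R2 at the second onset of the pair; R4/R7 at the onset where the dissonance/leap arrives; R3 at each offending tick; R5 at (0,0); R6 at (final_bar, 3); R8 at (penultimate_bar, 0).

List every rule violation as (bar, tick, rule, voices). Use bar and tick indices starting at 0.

bar 0: v0=E3 v1=E4 v2=B4 downbeat P5
bar 1: v0=F3 v1=C4 v2=A4 downbeat M3
bar 2: v0=E3 v1=C4 v2=B4 downbeat P5
bar 3: v0=D3 v1=B3 v2=A4 downbeat P5
bar 4: v0=B2 v1=F3 v2=A3 downbeat m7
bar 5: v0=D3 v1=A3 v2=E4 downbeat M2
bar 6: v0=F3 v1=D4 v2=E4 downbeat M7
bar 7: v0=D3 v1=B3 v2=F4 downbeat m3
bar 8: v0=E3 v1=E4 v2=B4 downbeat P5
  -> R1 @ bar 3 tick 0 v(0, 2): E3/B4 P5 -> D3/A4 P5 similar
  -> R4 @ bar 4 tick 0 v(0, 1): B2/F3 TT untreated
  -> R4 @ bar 4 tick 0 v(0, 2): B2/A3 m7 untreated
  -> R7 @ bar 4 tick 0 v(1,): B3->F3 leap 6st
  -> R2 @ bar 5 tick 0 v(0, 1): B2/F3 TT -> D3/A3 P5 similar
  -> R2 @ bar 5 tick 0 v(1, 2): F3/A3 M3 -> A3/E4 P5 similar
  -> R4 @ bar 5 tick 0 v(0, 2): D3/E4 M2 untreated
  -> R4 @ bar 6 tick 0 v(0, 2): F3/E4 M7 untreated
  -> R2 @ bar 8 tick 0 v(0, 1): D3/B3 M6 -> E3/E4 P8 similar
  -> R2 @ bar 8 tick 0 v(0, 2): D3/F4 m3 -> E3/B4 P5 similar
  -> R2 @ bar 8 tick 0 v(1, 2): B3/F4 TT -> E4/B4 P5 similar
  -> R7 @ bar 8 tick 0 v(2,): F4->B4 leap 6st

(3, 0, R1, (0, 2))
(4, 0, R4, (0, 1))
(4, 0, R4, (0, 2))
(4, 0, R7, (1,))
(5, 0, R2, (0, 1))
(5, 0, R2, (1, 2))
(5, 0, R4, (0, 2))
(6, 0, R4, (0, 2))
(8, 0, R2, (0, 1))
(8, 0, R2, (0, 2))
(8, 0, R2, (1, 2))
(8, 0, R7, (2,))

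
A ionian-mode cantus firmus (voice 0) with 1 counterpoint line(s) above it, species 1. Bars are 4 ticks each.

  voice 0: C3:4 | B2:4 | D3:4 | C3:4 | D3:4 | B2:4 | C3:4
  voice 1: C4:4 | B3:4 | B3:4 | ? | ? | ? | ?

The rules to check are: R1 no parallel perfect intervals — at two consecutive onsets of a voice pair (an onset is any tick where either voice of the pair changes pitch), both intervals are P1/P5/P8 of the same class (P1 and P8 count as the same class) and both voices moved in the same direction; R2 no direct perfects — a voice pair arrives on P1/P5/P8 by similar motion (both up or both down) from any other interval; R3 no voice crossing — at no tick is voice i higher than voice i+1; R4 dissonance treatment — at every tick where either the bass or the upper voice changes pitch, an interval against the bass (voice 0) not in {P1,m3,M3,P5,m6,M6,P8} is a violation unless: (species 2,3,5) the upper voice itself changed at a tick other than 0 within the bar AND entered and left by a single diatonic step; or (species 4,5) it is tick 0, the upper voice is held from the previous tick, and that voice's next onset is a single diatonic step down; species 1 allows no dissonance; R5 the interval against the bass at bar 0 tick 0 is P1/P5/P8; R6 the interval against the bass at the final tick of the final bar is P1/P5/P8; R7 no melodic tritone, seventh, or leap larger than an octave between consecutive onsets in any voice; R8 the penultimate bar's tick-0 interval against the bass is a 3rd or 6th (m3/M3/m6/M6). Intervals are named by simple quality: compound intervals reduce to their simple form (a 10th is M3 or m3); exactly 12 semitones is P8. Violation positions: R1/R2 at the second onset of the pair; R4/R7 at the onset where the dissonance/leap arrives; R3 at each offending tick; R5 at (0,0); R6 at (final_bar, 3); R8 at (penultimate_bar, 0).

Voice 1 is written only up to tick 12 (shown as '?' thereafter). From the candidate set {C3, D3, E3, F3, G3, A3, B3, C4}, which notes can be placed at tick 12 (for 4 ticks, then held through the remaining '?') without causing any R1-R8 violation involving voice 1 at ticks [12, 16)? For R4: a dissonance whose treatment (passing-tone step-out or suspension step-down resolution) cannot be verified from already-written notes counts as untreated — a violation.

C3: violates R2,R7
D3: violates R4
E3: legal
F3: violates R4,R7
G3: violates R2
A3: legal
B3: violates R4
C4: legal

{A3, C4, E3}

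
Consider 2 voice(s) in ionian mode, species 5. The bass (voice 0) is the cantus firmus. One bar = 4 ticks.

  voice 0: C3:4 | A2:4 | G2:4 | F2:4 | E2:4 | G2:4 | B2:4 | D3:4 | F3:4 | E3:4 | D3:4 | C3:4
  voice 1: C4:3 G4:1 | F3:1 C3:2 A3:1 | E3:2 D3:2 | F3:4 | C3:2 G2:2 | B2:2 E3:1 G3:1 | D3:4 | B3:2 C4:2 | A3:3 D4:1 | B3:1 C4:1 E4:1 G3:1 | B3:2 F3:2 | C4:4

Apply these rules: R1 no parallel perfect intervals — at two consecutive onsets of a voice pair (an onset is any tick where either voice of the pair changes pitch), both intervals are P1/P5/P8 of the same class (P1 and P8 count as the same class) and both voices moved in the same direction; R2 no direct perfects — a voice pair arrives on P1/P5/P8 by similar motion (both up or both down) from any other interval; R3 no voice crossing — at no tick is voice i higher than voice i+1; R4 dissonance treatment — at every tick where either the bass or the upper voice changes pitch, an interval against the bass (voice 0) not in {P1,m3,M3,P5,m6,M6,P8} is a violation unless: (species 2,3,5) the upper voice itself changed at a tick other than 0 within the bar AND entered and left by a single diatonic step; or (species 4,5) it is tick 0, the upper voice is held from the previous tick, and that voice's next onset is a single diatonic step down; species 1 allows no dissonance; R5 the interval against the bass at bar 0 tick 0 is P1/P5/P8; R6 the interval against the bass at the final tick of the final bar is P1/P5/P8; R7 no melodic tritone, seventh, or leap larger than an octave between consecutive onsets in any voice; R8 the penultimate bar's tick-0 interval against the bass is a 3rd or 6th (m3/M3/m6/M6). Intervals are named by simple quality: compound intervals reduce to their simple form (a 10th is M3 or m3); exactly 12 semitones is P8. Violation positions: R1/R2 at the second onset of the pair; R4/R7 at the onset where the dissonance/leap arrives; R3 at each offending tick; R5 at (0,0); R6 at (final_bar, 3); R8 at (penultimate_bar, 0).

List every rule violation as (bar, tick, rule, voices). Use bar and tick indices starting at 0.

(1, 0, R7, (1,))
(7, 2, R4, (0, 1))
(9, 0, R2, (0, 1))
(10, 2, R7, (1,))

bar 0: v0=C3 v1=C4 downbeat P8
bar 1: v0=A2 v1=F3 downbeat m6
bar 2: v0=G2 v1=E3 downbeat M6
bar 3: v0=F2 v1=F3 downbeat P8
bar 4: v0=E2 v1=C3 downbeat m6
bar 5: v0=G2 v1=B2 downbeat M3
bar 6: v0=B2 v1=D3 downbeat m3
bar 7: v0=D3 v1=B3 downbeat M6
bar 8: v0=F3 v1=A3 downbeat M3
bar 9: v0=E3 v1=B3 downbeat P5
bar 10: v0=D3 v1=B3 downbeat M6
bar 11: v0=C3 v1=C4 downbeat P8
  -> R7 @ bar 1 tick 0 v(1,): G4->F3 leap 14st
  -> R4 @ bar 7 tick 2 v(0, 1): D3/C4 m7 untreated
  -> R2 @ bar 9 tick 0 v(0, 1): F3/D4 M6 -> E3/B3 P5 similar
  -> R7 @ bar 10 tick 2 v(1,): B3->F3 leap 6st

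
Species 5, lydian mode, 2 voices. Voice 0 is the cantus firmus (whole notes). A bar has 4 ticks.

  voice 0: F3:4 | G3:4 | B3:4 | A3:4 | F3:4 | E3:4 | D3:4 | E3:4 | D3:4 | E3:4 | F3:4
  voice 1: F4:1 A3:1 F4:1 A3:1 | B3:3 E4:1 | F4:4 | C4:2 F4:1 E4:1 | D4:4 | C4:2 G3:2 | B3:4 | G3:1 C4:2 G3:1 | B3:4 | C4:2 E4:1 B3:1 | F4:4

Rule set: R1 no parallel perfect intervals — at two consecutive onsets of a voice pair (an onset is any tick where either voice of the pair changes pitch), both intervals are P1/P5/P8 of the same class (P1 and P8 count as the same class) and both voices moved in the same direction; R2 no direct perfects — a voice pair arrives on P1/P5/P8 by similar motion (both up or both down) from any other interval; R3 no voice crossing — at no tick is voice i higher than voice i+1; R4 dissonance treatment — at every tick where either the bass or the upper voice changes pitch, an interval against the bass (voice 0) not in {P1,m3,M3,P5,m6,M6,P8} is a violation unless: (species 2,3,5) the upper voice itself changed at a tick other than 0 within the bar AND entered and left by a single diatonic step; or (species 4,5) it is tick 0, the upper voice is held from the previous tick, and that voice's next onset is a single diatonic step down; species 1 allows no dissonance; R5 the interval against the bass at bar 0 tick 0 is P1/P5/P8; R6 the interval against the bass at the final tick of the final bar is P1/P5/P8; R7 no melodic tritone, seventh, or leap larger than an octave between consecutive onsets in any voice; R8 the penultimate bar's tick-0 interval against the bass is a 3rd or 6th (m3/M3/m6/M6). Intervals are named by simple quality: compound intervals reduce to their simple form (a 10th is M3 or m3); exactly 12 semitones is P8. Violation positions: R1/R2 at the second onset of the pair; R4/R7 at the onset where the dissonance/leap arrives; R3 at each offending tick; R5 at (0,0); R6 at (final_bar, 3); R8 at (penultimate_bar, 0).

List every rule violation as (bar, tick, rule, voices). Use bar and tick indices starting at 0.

bar 0: v0=F3 v1=F4 downbeat P8
bar 1: v0=G3 v1=B3 downbeat M3
bar 2: v0=B3 v1=F4 downbeat TT
bar 3: v0=A3 v1=C4 downbeat m3
bar 4: v0=F3 v1=D4 downbeat M6
bar 5: v0=E3 v1=C4 downbeat m6
bar 6: v0=D3 v1=B3 downbeat M6
bar 7: v0=E3 v1=G3 downbeat m3
bar 8: v0=D3 v1=B3 downbeat M6
bar 9: v0=E3 v1=C4 downbeat m6
bar 10: v0=F3 v1=F4 downbeat P8
  -> R4 @ bar 2 tick 0 v(0, 1): B3/F4 TT untreated
  -> R2 @ bar 10 tick 0 v(0, 1): E3/B3 P5 -> F3/F4 P8 similar
  -> R7 @ bar 10 tick 0 v(1,): B3->F4 leap 6st

(2, 0, R4, (0, 1))
(10, 0, R2, (0, 1))
(10, 0, R7, (1,))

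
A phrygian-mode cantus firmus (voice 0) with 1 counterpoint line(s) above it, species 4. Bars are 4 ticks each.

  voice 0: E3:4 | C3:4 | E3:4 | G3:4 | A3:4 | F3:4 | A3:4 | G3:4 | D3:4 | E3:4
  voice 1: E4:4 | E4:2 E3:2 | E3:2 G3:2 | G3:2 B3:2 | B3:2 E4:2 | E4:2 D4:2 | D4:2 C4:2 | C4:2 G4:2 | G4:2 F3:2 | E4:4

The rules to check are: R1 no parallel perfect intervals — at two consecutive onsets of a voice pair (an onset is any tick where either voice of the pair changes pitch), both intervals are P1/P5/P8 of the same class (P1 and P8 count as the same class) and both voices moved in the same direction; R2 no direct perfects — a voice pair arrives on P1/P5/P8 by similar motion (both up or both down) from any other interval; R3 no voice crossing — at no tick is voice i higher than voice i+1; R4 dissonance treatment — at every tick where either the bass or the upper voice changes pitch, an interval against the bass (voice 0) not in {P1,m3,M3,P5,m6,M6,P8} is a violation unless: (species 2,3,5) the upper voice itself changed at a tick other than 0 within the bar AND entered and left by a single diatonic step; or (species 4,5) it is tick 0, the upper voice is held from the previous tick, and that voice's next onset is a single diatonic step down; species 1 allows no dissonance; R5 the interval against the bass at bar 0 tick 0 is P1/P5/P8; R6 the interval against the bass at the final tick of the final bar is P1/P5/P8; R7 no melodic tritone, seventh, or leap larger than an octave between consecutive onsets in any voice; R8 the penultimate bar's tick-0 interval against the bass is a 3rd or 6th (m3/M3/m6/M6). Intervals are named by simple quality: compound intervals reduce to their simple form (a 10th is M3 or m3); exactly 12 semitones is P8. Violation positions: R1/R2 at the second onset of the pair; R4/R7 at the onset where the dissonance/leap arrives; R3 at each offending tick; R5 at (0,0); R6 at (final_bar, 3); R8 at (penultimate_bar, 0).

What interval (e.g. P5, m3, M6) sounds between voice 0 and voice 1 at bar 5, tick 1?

voice 0=F3 voice 1=E4 -> M7

M7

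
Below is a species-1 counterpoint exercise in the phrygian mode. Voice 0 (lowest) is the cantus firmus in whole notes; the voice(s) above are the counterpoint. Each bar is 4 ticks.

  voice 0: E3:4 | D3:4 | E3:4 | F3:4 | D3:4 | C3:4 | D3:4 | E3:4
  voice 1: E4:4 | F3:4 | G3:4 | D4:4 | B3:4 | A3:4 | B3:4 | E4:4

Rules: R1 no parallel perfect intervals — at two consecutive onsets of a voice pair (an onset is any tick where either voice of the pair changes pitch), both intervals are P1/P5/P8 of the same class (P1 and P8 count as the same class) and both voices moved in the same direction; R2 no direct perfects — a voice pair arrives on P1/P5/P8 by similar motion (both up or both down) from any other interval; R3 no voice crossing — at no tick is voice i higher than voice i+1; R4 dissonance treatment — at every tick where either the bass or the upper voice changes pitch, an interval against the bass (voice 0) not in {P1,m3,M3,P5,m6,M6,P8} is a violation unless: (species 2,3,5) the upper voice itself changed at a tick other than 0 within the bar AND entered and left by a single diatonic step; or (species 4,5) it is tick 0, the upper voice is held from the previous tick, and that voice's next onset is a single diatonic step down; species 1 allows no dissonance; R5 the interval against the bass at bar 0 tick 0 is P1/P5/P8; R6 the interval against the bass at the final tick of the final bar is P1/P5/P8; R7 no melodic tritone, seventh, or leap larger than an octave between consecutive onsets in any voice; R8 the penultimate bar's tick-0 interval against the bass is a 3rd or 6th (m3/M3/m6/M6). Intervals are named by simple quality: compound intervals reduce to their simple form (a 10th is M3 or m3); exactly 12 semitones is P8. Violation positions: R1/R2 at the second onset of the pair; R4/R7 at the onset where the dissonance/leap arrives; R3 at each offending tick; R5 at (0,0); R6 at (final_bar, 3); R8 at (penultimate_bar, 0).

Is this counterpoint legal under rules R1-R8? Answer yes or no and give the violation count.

bar 0: v0=E3 v1=E4 (P8)
bar 1: v0=D3 v1=F3 (m3)
bar 2: v0=E3 v1=G3 (m3)
bar 3: v0=F3 v1=D4 (M6)
bar 4: v0=D3 v1=B3 (M6)
bar 5: v0=C3 v1=A3 (M6)
bar 6: v0=D3 v1=B3 (M6)
bar 7: v0=E3 v1=E4 (P8)
  R7 @ bar1.0: E4->F3 leap 11st
  R2 @ bar7.0: D3/B3 M6 -> E3/E4 P8 similar

No (2 violations)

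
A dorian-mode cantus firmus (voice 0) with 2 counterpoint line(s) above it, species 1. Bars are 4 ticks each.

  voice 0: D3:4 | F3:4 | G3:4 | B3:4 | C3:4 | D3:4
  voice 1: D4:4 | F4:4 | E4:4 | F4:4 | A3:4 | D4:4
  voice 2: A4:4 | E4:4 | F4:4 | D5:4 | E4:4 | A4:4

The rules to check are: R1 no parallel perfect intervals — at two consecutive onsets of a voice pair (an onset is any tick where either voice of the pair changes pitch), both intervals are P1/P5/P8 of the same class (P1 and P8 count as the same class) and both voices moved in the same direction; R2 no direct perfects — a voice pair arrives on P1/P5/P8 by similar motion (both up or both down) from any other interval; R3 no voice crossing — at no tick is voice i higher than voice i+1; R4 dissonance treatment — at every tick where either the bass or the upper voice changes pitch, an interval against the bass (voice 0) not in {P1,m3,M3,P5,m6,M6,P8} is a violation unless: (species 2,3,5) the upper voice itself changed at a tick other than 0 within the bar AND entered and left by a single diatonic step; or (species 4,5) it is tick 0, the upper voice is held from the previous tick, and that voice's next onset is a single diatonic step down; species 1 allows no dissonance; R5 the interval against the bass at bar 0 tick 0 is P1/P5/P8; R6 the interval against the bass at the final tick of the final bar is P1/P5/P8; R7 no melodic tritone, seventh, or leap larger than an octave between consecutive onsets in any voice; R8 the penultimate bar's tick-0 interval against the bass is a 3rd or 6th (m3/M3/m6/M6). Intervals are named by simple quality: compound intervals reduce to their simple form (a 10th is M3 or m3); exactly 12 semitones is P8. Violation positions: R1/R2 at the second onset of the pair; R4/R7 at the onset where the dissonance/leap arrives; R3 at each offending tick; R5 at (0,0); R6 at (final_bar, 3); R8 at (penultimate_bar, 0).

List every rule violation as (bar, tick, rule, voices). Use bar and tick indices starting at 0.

(1, 0, R1, (0, 1))
(1, 0, R3, (1, 2))
(1, 0, R4, (0, 2))
(1, 1, R3, (1, 2))
(1, 2, R3, (1, 2))
(1, 3, R3, (1, 2))
(2, 0, R4, (0, 2))
(3, 0, R4, (0, 1))
(4, 0, R2, (1, 2))
(4, 0, R7, (0,))
(4, 0, R7, (2,))
(5, 0, R1, (1, 2))
(5, 0, R2, (0, 1))
(5, 0, R2, (0, 2))

bar 0: v0=D3 v1=D4 v2=A4 downbeat P5
bar 1: v0=F3 v1=F4 v2=E4 downbeat M7
bar 2: v0=G3 v1=E4 v2=F4 downbeat m7
bar 3: v0=B3 v1=F4 v2=D5 downbeat m3
bar 4: v0=C3 v1=A3 v2=E4 downbeat M3
bar 5: v0=D3 v1=D4 v2=A4 downbeat P5
  -> R1 @ bar 1 tick 0 v(0, 1): D3/D4 P8 -> F3/F4 P8 similar
  -> R3 @ bar 1 tick 0 v(1, 2): F4 above E4
  -> R4 @ bar 1 tick 0 v(0, 2): F3/E4 M7 untreated
  -> R3 @ bar 1 tick 1 v(1, 2): F4 above E4
  -> R3 @ bar 1 tick 2 v(1, 2): F4 above E4
  -> R3 @ bar 1 tick 3 v(1, 2): F4 above E4
  -> R4 @ bar 2 tick 0 v(0, 2): G3/F4 m7 untreated
  -> R4 @ bar 3 tick 0 v(0, 1): B3/F4 TT untreated
  -> R2 @ bar 4 tick 0 v(1, 2): F4/D5 M6 -> A3/E4 P5 similar
  -> R7 @ bar 4 tick 0 v(0,): B3->C3 leap 11st
  -> R7 @ bar 4 tick 0 v(2,): D5->E4 leap 10st
  -> R1 @ bar 5 tick 0 v(1, 2): A3/E4 P5 -> D4/A4 P5 similar
  -> R2 @ bar 5 tick 0 v(0, 1): C3/A3 M6 -> D3/D4 P8 similar
  -> R2 @ bar 5 tick 0 v(0, 2): C3/E4 M3 -> D3/A4 P5 similar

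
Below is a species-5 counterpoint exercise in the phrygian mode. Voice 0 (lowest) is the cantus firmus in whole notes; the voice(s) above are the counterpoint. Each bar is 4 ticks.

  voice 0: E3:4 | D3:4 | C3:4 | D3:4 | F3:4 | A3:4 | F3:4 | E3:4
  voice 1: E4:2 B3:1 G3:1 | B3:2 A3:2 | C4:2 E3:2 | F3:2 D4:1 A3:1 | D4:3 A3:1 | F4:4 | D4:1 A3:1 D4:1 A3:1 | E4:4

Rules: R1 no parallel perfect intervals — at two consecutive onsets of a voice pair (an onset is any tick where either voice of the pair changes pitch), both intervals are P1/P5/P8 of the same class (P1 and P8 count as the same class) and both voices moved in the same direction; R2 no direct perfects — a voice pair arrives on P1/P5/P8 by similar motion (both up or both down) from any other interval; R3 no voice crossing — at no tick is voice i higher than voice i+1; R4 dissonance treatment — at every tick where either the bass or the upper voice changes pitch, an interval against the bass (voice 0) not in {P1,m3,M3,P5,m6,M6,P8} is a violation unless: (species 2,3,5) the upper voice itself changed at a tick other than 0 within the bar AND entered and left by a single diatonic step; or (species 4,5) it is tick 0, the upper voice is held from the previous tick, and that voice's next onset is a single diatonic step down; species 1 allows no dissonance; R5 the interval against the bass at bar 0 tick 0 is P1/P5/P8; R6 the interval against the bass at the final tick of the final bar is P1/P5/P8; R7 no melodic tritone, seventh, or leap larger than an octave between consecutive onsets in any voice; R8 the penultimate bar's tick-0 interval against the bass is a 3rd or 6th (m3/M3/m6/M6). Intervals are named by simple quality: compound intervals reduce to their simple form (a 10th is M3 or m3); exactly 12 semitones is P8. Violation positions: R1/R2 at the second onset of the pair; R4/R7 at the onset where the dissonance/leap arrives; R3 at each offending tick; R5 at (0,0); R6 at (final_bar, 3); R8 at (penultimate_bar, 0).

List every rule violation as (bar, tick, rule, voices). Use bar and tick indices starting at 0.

No violations across 8 bars (E3..E3 vs E4..E4).

bar 0: v0=E3 v1=E4 downbeat P8
bar 1: v0=D3 v1=B3 downbeat M6
bar 2: v0=C3 v1=C4 downbeat P8
bar 3: v0=D3 v1=F3 downbeat m3
bar 4: v0=F3 v1=D4 downbeat M6
bar 5: v0=A3 v1=F4 downbeat m6
bar 6: v0=F3 v1=D4 downbeat M6
bar 7: v0=E3 v1=E4 downbeat P8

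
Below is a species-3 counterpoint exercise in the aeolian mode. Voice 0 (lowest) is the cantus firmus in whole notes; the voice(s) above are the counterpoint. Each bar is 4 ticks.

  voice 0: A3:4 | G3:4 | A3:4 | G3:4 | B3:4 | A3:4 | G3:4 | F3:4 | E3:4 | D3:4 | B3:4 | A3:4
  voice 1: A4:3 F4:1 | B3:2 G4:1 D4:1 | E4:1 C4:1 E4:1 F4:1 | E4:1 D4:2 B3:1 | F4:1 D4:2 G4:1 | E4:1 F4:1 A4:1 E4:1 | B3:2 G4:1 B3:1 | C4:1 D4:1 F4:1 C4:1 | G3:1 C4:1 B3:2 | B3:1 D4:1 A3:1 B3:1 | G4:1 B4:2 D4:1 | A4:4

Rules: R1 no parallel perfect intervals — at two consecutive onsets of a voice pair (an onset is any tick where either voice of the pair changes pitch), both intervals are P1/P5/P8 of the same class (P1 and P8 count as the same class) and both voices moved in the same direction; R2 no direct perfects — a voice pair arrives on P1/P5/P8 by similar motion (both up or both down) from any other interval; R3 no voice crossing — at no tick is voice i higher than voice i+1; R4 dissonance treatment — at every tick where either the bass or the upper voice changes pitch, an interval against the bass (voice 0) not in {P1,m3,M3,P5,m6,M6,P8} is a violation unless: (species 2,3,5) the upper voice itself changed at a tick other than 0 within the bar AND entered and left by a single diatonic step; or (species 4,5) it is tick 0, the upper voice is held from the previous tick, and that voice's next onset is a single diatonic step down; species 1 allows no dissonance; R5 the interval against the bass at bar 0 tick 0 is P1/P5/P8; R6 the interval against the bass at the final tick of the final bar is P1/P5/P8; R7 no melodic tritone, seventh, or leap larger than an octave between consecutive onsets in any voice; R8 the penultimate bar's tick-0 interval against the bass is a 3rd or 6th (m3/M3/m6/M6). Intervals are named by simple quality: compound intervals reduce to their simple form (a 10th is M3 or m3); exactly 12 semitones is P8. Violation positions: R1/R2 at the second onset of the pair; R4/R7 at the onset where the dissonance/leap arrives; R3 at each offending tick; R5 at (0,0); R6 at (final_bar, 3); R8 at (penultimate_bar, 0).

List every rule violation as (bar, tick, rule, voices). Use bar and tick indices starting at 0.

(1, 0, R7, (1,))
(2, 0, R1, (0, 1))
(4, 0, R4, (0, 1))
(4, 0, R7, (1,))
(5, 0, R2, (0, 1))

bar 0: v0=A3 v1=A4 downbeat P8
bar 1: v0=G3 v1=B3 downbeat M3
bar 2: v0=A3 v1=E4 downbeat P5
bar 3: v0=G3 v1=E4 downbeat M6
bar 4: v0=B3 v1=F4 downbeat TT
bar 5: v0=A3 v1=E4 downbeat P5
bar 6: v0=G3 v1=B3 downbeat M3
bar 7: v0=F3 v1=C4 downbeat P5
bar 8: v0=E3 v1=G3 downbeat m3
bar 9: v0=D3 v1=B3 downbeat M6
bar 10: v0=B3 v1=G4 downbeat m6
bar 11: v0=A3 v1=A4 downbeat P8
  -> R7 @ bar 1 tick 0 v(1,): F4->B3 leap 6st
  -> R1 @ bar 2 tick 0 v(0, 1): G3/D4 P5 -> A3/E4 P5 similar
  -> R4 @ bar 4 tick 0 v(0, 1): B3/F4 TT untreated
  -> R7 @ bar 4 tick 0 v(1,): B3->F4 leap 6st
  -> R2 @ bar 5 tick 0 v(0, 1): B3/G4 m6 -> A3/E4 P5 similar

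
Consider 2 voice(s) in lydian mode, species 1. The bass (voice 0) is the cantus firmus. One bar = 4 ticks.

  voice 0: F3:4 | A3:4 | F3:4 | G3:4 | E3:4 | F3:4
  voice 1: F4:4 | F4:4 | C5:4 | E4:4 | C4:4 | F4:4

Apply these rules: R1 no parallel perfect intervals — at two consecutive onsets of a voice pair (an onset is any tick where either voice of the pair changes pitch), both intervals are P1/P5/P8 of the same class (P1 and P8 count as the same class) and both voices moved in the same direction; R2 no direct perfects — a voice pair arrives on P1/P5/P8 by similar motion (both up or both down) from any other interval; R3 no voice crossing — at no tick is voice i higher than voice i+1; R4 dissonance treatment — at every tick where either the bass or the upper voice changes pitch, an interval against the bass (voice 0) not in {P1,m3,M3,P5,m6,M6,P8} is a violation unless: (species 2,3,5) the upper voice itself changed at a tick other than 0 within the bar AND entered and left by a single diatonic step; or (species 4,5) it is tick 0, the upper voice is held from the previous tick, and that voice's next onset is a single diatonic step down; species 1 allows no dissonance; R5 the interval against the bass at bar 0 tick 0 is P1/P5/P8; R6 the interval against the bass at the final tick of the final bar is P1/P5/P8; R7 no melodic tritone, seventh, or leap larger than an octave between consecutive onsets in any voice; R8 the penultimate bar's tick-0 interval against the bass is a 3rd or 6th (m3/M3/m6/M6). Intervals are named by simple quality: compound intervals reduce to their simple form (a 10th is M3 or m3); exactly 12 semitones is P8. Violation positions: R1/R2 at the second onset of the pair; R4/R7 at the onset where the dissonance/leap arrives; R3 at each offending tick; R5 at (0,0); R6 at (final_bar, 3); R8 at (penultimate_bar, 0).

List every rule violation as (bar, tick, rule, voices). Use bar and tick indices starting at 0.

bar 0: v0=F3 v1=F4 downbeat P8
bar 1: v0=A3 v1=F4 downbeat m6
bar 2: v0=F3 v1=C5 downbeat P5
bar 3: v0=G3 v1=E4 downbeat M6
bar 4: v0=E3 v1=C4 downbeat m6
bar 5: v0=F3 v1=F4 downbeat P8
  -> R2 @ bar 5 tick 0 v(0, 1): E3/C4 m6 -> F3/F4 P8 similar

(5, 0, R2, (0, 1))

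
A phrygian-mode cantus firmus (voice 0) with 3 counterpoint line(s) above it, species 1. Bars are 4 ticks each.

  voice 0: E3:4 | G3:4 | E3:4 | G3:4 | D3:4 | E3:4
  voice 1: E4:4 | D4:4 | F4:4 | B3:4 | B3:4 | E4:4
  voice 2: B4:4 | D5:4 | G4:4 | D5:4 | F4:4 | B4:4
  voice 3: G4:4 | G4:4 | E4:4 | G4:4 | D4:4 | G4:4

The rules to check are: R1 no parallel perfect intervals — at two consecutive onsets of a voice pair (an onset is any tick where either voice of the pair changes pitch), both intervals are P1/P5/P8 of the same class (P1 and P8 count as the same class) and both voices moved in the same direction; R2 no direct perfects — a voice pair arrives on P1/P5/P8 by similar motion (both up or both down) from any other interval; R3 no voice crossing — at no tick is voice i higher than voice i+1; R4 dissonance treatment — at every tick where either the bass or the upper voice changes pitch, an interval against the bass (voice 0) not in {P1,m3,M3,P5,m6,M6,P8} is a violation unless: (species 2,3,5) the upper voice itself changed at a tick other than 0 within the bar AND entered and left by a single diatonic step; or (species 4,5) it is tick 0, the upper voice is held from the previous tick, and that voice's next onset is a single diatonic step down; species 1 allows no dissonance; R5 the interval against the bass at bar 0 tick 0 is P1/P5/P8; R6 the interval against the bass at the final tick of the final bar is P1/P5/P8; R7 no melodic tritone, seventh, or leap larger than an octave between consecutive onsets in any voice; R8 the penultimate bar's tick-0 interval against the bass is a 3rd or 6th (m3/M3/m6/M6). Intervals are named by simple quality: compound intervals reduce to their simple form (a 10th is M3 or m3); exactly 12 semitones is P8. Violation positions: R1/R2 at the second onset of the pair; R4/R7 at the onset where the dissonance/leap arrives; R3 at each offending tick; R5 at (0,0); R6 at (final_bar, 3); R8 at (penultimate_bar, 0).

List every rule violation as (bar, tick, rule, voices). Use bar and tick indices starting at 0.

bar 0: v0=E3 v1=E4 v2=B4 v3=G4 downbeat m3
bar 1: v0=G3 v1=D4 v2=D5 v3=G4 downbeat P8
bar 2: v0=E3 v1=F4 v2=G4 v3=E4 downbeat P8
bar 3: v0=G3 v1=B3 v2=D5 v3=G4 downbeat P8
bar 4: v0=D3 v1=B3 v2=F4 v3=D4 downbeat P8
bar 5: v0=E3 v1=E4 v2=B4 v3=G4 downbeat m3
  -> R3 @ bar 0 tick 0 v(2, 3): B4 above G4
  -> R5 @ bar 0 tick 0 v(0, 3): opens on m3
  -> R3 @ bar 0 tick 1 v(2, 3): B4 above G4
  -> R3 @ bar 0 tick 2 v(2, 3): B4 above G4
  -> R3 @ bar 0 tick 3 v(2, 3): B4 above G4
  -> R1 @ bar 1 tick 0 v(0, 2): E3/B4 P5 -> G3/D5 P5 similar
  -> R3 @ bar 1 tick 0 v(2, 3): D5 above G4
  -> R3 @ bar 1 tick 1 v(2, 3): D5 above G4
  -> R3 @ bar 1 tick 2 v(2, 3): D5 above G4
  -> R3 @ bar 1 tick 3 v(2, 3): D5 above G4
  -> R1 @ bar 2 tick 0 v(0, 3): G3/G4 P8 -> E3/E4 P8 similar
  -> R3 @ bar 2 tick 0 v(2, 3): G4 above E4
  -> R4 @ bar 2 tick 0 v(0, 1): E3/F4 m2 untreated
  -> R3 @ bar 2 tick 1 v(2, 3): G4 above E4
  -> R3 @ bar 2 tick 2 v(2, 3): G4 above E4
  -> R3 @ bar 2 tick 3 v(2, 3): G4 above E4
  -> R1 @ bar 3 tick 0 v(0, 3): E3/E4 P8 -> G3/G4 P8 similar
  -> R2 @ bar 3 tick 0 v(0, 2): E3/G4 m3 -> G3/D5 P5 similar
  -> R2 @ bar 3 tick 0 v(2, 3): G4/E4 m3 -> D5/G4 P5 similar
  -> R3 @ bar 3 tick 0 v(2, 3): D5 above G4
  -> R7 @ bar 3 tick 0 v(1,): F4->B3 leap 6st
  -> R3 @ bar 3 tick 1 v(2, 3): D5 above G4
  -> R3 @ bar 3 tick 2 v(2, 3): D5 above G4
  -> R3 @ bar 3 tick 3 v(2, 3): D5 above G4
  -> R1 @ bar 4 tick 0 v(0, 3): G3/G4 P8 -> D3/D4 P8 similar
  -> R3 @ bar 4 tick 0 v(2, 3): F4 above D4
  -> R8 @ bar 4 tick 0 v(0, 3): penult P8 not 3rd/6th
  -> R3 @ bar 4 tick 1 v(2, 3): F4 above D4
  -> R3 @ bar 4 tick 2 v(2, 3): F4 above D4
  -> R3 @ bar 4 tick 3 v(2, 3): F4 above D4
  -> R2 @ bar 5 tick 0 v(0, 1): D3/B3 M6 -> E3/E4 P8 similar
  -> R2 @ bar 5 tick 0 v(0, 2): D3/F4 m3 -> E3/B4 P5 similar
  -> R2 @ bar 5 tick 0 v(1, 2): B3/F4 TT -> E4/B4 P5 similar
  -> R3 @ bar 5 tick 0 v(2, 3): B4 above G4
  -> R7 @ bar 5 tick 0 v(2,): F4->B4 leap 6st
  -> R3 @ bar 5 tick 1 v(2, 3): B4 above G4
  -> R3 @ bar 5 tick 2 v(2, 3): B4 above G4
  -> R3 @ bar 5 tick 3 v(2, 3): B4 above G4
  -> R6 @ bar 5 tick 3 v(0, 3): closes on m3

(0, 0, R3, (2, 3))
(0, 0, R5, (0, 3))
(0, 1, R3, (2, 3))
(0, 2, R3, (2, 3))
(0, 3, R3, (2, 3))
(1, 0, R1, (0, 2))
(1, 0, R3, (2, 3))
(1, 1, R3, (2, 3))
(1, 2, R3, (2, 3))
(1, 3, R3, (2, 3))
(2, 0, R1, (0, 3))
(2, 0, R3, (2, 3))
(2, 0, R4, (0, 1))
(2, 1, R3, (2, 3))
(2, 2, R3, (2, 3))
(2, 3, R3, (2, 3))
(3, 0, R1, (0, 3))
(3, 0, R2, (0, 2))
(3, 0, R2, (2, 3))
(3, 0, R3, (2, 3))
(3, 0, R7, (1,))
(3, 1, R3, (2, 3))
(3, 2, R3, (2, 3))
(3, 3, R3, (2, 3))
(4, 0, R1, (0, 3))
(4, 0, R3, (2, 3))
(4, 0, R8, (0, 3))
(4, 1, R3, (2, 3))
(4, 2, R3, (2, 3))
(4, 3, R3, (2, 3))
(5, 0, R2, (0, 1))
(5, 0, R2, (0, 2))
(5, 0, R2, (1, 2))
(5, 0, R3, (2, 3))
(5, 0, R7, (2,))
(5, 1, R3, (2, 3))
(5, 2, R3, (2, 3))
(5, 3, R3, (2, 3))
(5, 3, R6, (0, 3))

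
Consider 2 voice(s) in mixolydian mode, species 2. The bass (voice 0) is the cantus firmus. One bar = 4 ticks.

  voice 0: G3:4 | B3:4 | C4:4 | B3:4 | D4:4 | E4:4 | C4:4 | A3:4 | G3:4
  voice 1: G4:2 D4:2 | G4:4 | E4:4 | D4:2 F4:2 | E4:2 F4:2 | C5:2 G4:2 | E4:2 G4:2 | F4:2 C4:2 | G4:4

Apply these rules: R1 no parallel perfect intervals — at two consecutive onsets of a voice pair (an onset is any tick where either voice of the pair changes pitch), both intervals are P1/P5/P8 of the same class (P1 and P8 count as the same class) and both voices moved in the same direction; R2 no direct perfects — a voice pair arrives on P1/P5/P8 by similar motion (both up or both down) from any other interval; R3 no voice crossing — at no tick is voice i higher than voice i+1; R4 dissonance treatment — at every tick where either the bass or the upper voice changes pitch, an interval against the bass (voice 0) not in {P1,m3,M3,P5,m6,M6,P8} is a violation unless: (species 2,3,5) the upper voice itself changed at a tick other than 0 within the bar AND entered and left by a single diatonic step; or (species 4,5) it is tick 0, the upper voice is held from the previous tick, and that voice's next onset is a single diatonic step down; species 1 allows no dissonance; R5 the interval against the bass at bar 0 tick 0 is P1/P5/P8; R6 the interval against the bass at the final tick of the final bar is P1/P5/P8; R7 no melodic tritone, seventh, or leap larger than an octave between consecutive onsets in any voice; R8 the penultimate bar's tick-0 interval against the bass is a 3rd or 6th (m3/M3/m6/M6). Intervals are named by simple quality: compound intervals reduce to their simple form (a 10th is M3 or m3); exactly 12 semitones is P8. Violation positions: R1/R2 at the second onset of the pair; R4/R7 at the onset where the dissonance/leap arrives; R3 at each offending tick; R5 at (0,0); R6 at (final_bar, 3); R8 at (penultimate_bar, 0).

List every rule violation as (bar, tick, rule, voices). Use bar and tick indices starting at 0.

(3, 2, R4, (0, 1))
(4, 0, R4, (0, 1))

bar 0: v0=G3 v1=G4 downbeat P8
bar 1: v0=B3 v1=G4 downbeat m6
bar 2: v0=C4 v1=E4 downbeat M3
bar 3: v0=B3 v1=D4 downbeat m3
bar 4: v0=D4 v1=E4 downbeat M2
bar 5: v0=E4 v1=C5 downbeat m6
bar 6: v0=C4 v1=E4 downbeat M3
bar 7: v0=A3 v1=F4 downbeat m6
bar 8: v0=G3 v1=G4 downbeat P8
  -> R4 @ bar 3 tick 2 v(0, 1): B3/F4 TT untreated
  -> R4 @ bar 4 tick 0 v(0, 1): D4/E4 M2 untreated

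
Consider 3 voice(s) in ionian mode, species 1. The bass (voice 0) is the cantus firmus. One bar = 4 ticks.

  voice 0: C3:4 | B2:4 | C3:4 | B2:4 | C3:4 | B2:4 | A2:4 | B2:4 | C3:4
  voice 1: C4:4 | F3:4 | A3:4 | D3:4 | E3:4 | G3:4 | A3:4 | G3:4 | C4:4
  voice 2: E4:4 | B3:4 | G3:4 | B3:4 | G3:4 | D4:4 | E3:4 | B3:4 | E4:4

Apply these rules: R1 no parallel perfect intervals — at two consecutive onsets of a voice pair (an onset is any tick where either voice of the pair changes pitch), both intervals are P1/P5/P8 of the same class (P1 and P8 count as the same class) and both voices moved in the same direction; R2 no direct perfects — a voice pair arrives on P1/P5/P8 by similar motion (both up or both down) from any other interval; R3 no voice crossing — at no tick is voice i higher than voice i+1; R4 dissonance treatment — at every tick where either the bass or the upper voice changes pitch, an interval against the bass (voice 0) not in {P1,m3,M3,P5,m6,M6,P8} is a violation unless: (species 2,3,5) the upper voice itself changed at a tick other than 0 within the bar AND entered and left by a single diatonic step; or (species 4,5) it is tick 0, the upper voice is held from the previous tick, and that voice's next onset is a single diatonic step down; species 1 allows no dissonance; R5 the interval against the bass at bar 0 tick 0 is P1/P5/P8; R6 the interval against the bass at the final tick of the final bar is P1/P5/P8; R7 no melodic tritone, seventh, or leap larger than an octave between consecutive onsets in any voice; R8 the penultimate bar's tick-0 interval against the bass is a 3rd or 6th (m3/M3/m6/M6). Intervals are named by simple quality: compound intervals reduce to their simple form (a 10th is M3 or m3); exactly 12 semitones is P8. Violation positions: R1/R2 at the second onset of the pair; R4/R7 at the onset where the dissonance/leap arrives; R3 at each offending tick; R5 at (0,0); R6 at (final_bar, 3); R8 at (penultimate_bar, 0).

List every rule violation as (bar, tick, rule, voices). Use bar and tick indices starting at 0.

(0, 0, R5, (0, 2))
(1, 0, R2, (0, 2))
(1, 0, R4, (0, 1))
(2, 0, R3, (1, 2))
(2, 1, R3, (1, 2))
(2, 2, R3, (1, 2))
(2, 3, R3, (1, 2))
(5, 0, R2, (1, 2))
(6, 0, R2, (0, 2))
(6, 0, R3, (1, 2))
(6, 0, R7, (2,))
(6, 1, R3, (1, 2))
(6, 2, R3, (1, 2))
(6, 3, R3, (1, 2))
(7, 0, R2, (0, 2))
(7, 0, R8, (0, 2))
(8, 0, R2, (0, 1))
(8, 3, R6, (0, 2))

bar 0: v0=C3 v1=C4 v2=E4 downbeat M3
bar 1: v0=B2 v1=F3 v2=B3 downbeat P8
bar 2: v0=C3 v1=A3 v2=G3 downbeat P5
bar 3: v0=B2 v1=D3 v2=B3 downbeat P8
bar 4: v0=C3 v1=E3 v2=G3 downbeat P5
bar 5: v0=B2 v1=G3 v2=D4 downbeat m3
bar 6: v0=A2 v1=A3 v2=E3 downbeat P5
bar 7: v0=B2 v1=G3 v2=B3 downbeat P8
bar 8: v0=C3 v1=C4 v2=E4 downbeat M3
  -> R5 @ bar 0 tick 0 v(0, 2): opens on M3
  -> R2 @ bar 1 tick 0 v(0, 2): C3/E4 M3 -> B2/B3 P8 similar
  -> R4 @ bar 1 tick 0 v(0, 1): B2/F3 TT untreated
  -> R3 @ bar 2 tick 0 v(1, 2): A3 above G3
  -> R3 @ bar 2 tick 1 v(1, 2): A3 above G3
  -> R3 @ bar 2 tick 2 v(1, 2): A3 above G3
  -> R3 @ bar 2 tick 3 v(1, 2): A3 above G3
  -> R2 @ bar 5 tick 0 v(1, 2): E3/G3 m3 -> G3/D4 P5 similar
  -> R2 @ bar 6 tick 0 v(0, 2): B2/D4 m3 -> A2/E3 P5 similar
  -> R3 @ bar 6 tick 0 v(1, 2): A3 above E3
  -> R7 @ bar 6 tick 0 v(2,): D4->E3 leap 10st
  -> R3 @ bar 6 tick 1 v(1, 2): A3 above E3
  -> R3 @ bar 6 tick 2 v(1, 2): A3 above E3
  -> R3 @ bar 6 tick 3 v(1, 2): A3 above E3
  -> R2 @ bar 7 tick 0 v(0, 2): A2/E3 P5 -> B2/B3 P8 similar
  -> R8 @ bar 7 tick 0 v(0, 2): penult P8 not 3rd/6th
  -> R2 @ bar 8 tick 0 v(0, 1): B2/G3 m6 -> C3/C4 P8 similar
  -> R6 @ bar 8 tick 3 v(0, 2): closes on M3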